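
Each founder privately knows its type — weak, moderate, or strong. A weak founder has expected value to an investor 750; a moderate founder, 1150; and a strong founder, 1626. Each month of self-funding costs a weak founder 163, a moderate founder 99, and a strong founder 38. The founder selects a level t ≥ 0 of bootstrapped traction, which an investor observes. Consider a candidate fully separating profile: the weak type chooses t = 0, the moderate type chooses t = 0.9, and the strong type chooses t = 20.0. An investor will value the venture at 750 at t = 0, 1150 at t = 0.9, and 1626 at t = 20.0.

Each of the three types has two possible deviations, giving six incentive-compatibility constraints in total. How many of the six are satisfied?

Weak (own payoff 750): to t=0.9 gives 1150 − 163×0.9 = 1003.3 → profitable ✗; to t=20.0 gives 1626 − 163×20.0 = -1634 → no gain ✓.
Moderate (own payoff 1150 − 99×0.9 = 1060.9): to t=0 gives 750 → no gain ✓; to t=20.0 gives 1626 − 99×20.0 = -354 → no gain ✓.
Strong (own payoff 1626 − 38×20.0 = 866): to t=0 gives 750 → no gain ✓; to t=0.9 gives 1150 − 38×0.9 = 1115.8 → profitable ✗.
4 of the 6 constraints hold; not an equilibrium.

4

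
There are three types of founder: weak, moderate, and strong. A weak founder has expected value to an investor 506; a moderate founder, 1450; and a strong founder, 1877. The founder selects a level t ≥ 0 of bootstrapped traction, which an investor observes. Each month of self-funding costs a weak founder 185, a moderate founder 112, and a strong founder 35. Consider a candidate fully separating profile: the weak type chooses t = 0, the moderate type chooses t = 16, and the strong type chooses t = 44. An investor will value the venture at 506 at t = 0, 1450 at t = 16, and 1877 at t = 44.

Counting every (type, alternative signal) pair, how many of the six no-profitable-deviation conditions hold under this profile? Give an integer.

Moderate (own payoff 1450 − 112×16 = -342): to t=0 gives 506 → profitable ✗; to t=44 gives 1877 − 112×44 = -3051 → no gain ✓.
Weak (own payoff 506): to t=16 gives 1450 − 185×16 = -1510 → no gain ✓; to t=44 gives 1877 − 185×44 = -6263 → no gain ✓.
Strong (own payoff 1877 − 35×44 = 337): to t=0 gives 506 → profitable ✗; to t=16 gives 1450 − 35×16 = 890 → profitable ✗.
3 of the 6 constraints hold; not an equilibrium.

3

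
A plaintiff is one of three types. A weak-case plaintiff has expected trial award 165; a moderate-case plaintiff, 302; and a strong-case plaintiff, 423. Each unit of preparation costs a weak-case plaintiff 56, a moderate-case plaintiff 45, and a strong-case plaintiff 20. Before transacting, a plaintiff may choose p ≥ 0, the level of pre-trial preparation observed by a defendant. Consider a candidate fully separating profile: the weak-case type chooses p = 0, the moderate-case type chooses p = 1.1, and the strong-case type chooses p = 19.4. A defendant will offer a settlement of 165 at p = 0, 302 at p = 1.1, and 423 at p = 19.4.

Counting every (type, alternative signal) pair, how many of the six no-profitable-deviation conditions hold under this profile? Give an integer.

Moderate-case (own payoff 302 − 45×1.1 = 252.5): to p=0 gives 165 → no gain ✓; to p=19.4 gives 423 − 45×19.4 = -450 → no gain ✓.
Strong-case (own payoff 423 − 20×19.4 = 35): to p=0 gives 165 → profitable ✗; to p=1.1 gives 302 − 20×1.1 = 280 → profitable ✗.
Weak-case (own payoff 165): to p=1.1 gives 302 − 56×1.1 = 240.4 → profitable ✗; to p=19.4 gives 423 − 56×19.4 = -663.4 → no gain ✓.
3 of the 6 constraints hold; not an equilibrium.

3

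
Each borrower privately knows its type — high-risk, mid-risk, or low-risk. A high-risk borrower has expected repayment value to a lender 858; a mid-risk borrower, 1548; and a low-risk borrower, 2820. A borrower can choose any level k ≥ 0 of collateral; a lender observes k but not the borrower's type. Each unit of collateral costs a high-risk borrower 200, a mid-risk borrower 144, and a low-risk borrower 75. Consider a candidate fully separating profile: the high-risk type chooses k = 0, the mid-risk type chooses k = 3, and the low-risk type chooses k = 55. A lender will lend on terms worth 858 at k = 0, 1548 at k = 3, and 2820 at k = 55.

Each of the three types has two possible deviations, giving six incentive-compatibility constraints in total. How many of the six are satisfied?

High-risk (own payoff 858): to k=3 gives 1548 − 200×3 = 948 → profitable ✗; to k=55 gives 2820 − 200×55 = -8180 → no gain ✓.
Low-risk (own payoff 2820 − 75×55 = -1305): to k=0 gives 858 → profitable ✗; to k=3 gives 1548 − 75×3 = 1323 → profitable ✗.
Mid-risk (own payoff 1548 − 144×3 = 1116): to k=0 gives 858 → no gain ✓; to k=55 gives 2820 − 144×55 = -5100 → no gain ✓.
3 of the 6 constraints hold; not an equilibrium.

3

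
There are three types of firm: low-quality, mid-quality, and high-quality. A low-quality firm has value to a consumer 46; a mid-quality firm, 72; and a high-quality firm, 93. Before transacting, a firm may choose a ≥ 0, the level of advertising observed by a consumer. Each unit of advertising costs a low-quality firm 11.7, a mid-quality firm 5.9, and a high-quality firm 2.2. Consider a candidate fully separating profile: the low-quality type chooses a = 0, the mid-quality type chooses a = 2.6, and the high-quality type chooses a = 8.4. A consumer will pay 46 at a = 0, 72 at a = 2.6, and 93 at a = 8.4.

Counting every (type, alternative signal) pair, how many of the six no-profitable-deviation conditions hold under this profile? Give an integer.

Low-quality (own payoff 46): to a=2.6 gives 72 − 11.7×2.6 = 41.58 → no gain ✓; to a=8.4 gives 93 − 11.7×8.4 = -5.28 → no gain ✓.
Mid-quality (own payoff 72 − 5.9×2.6 = 56.66): to a=0 gives 46 → no gain ✓; to a=8.4 gives 93 − 5.9×8.4 = 43.44 → no gain ✓.
High-quality (own payoff 93 − 2.2×8.4 = 74.52): to a=0 gives 46 → no gain ✓; to a=2.6 gives 72 − 2.2×2.6 = 66.28 → no gain ✓.
6 of the 6 constraints hold; this profile is a separating equilibrium.

6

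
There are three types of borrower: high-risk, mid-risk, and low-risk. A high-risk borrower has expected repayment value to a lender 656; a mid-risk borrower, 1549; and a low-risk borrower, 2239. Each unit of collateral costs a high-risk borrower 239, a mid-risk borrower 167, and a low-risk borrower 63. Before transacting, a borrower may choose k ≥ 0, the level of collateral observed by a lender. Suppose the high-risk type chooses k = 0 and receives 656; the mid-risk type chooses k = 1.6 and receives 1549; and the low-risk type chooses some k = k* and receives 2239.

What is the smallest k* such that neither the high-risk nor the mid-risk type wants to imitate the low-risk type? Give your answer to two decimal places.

6.62

High-risk type (on-path payoff 656) won't mimic when 656 ≥ 2239 − 239·k*, i.e. k* ≥ 6.62.
Mid-risk type (on-path payoff 1549 − 167×1.6 = 1281.8) won't mimic when 1281.8 ≥ 2239 − 167·k*, i.e. k* ≥ 5.73.
Both must hold, so k* = max(6.62, 5.73) = 6.62. The high-risk type's constraint binds.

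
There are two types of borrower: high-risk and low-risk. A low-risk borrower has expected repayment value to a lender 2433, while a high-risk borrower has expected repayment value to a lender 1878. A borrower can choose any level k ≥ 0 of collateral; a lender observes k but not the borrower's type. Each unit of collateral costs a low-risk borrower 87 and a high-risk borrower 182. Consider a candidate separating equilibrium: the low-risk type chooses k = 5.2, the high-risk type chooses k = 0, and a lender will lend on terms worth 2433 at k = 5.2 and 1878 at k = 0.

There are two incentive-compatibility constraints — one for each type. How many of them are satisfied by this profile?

High-risk type: stay at 0 → 1878; mimic → 2433 − 182 × 5.2 = 1486.6. IC holds (1878 ≥ 1486.6).
Low-risk type: signal → 2433 − 87 × 5.2 = 1980.6; deviate to 0 → 1878. IC holds (1980.6 ≥ 1878).
2 of 2 constraints hold, so this is a separating equilibrium.

2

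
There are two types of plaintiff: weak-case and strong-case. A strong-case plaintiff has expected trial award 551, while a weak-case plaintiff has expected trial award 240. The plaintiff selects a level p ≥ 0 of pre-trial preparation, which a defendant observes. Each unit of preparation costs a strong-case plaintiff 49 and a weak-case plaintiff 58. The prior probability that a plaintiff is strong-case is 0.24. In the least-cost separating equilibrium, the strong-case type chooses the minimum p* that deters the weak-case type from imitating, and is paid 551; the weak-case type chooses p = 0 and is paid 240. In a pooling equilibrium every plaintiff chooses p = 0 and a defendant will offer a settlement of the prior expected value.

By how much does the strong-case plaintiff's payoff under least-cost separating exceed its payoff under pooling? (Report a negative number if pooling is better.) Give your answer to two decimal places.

-26.38

Least-cost separating signal: p* solves 240 = 551 − 58·p*, so p* = (551 − 240)/58 ≈ 5.3621.
Strong-case type's separating payoff: 551 − 49 × p* = 551 − 49 × (551 − 240)/58 = 551 − 15239/58 ≈ 288.2586.
Pooling payoff: 0.24 × 551 + 0.76 × 240 = 314.64.
Difference: 288.2586 − 314.64 = -26.3814, i.e. -26.38 to two decimal places.
The strong-case type would prefer the pooling outcome.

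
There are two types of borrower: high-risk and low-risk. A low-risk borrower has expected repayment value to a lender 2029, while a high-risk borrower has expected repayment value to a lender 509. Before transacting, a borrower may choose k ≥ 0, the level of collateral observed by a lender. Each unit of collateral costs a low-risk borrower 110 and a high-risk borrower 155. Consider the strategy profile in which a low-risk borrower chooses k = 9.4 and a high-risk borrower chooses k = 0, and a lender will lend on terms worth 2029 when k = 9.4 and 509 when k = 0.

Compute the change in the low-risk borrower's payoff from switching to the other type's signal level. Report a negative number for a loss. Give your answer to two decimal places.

-486.00

Playing k = 9.4 the low-risk borrower receives 2029 − 110 × 9.4 = 995.
Deviating to k = 0 yields 509 instead.
Gain from deviating: 509 − 995 = -486.00.
The gain is negative, so the low-risk type's incentive-compatibility constraint is satisfied.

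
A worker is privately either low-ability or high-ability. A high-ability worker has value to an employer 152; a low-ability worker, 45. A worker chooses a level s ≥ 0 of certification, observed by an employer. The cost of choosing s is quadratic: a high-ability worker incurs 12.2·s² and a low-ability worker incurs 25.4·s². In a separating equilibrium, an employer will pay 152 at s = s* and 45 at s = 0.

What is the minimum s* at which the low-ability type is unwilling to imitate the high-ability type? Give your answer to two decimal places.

2.05

The low-ability type at s = 0 receives 45; imitating at s* yields 152 − 25.4·s*².
Indifference: 45 = 152 − 25.4·s*², so s*² = (152 − 45) / 25.4 ≈ 4.2126.
s* = √4.2126 ≈ 2.05.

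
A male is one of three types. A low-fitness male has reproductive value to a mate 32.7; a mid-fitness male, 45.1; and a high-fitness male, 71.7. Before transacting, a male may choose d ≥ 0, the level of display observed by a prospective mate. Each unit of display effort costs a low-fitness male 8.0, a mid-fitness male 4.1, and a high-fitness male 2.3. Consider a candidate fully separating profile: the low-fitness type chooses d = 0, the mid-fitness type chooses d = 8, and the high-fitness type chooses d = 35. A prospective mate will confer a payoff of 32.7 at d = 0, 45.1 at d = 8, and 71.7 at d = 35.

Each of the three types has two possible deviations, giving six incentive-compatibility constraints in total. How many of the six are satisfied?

3

Mid-fitness (own payoff 45.1 − 4.1×8 = 12.3): to d=0 gives 32.7 → profitable ✗; to d=35 gives 71.7 − 4.1×35 = -71.8 → no gain ✓.
Low-fitness (own payoff 32.7): to d=8 gives 45.1 − 8.0×8 = -18.9 → no gain ✓; to d=35 gives 71.7 − 8.0×35 = -208.3 → no gain ✓.
High-fitness (own payoff 71.7 − 2.3×35 = -8.8): to d=0 gives 32.7 → profitable ✗; to d=8 gives 45.1 − 2.3×8 = 26.7 → profitable ✗.
3 of the 6 constraints hold; not an equilibrium.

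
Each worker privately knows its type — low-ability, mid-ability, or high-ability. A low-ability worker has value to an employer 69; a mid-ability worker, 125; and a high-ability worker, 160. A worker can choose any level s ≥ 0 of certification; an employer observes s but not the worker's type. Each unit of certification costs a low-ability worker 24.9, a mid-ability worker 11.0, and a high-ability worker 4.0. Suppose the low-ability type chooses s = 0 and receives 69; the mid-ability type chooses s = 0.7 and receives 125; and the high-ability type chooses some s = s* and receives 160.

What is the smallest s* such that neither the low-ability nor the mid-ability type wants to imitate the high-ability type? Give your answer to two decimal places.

3.88

Mid-ability type (on-path payoff 125 − 11.0×0.7 = 117.3) won't mimic when 117.3 ≥ 160 − 11.0·s*, i.e. s* ≥ 3.88.
Low-ability type (on-path payoff 69) won't mimic when 69 ≥ 160 − 24.9·s*, i.e. s* ≥ 3.65.
Both must hold, so s* = max(3.65, 3.88) = 3.88. The mid-ability type's constraint binds.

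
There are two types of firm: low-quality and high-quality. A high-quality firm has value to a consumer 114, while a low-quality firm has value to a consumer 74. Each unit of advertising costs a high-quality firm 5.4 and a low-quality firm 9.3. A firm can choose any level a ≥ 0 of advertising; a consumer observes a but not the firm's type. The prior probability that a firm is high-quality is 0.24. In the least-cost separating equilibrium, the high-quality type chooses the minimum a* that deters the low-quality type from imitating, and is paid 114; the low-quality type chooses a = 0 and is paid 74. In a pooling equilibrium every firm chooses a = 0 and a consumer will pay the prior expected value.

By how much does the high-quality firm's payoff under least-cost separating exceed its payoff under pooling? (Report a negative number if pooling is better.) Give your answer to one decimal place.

7.2

Least-cost separating signal: a* solves 74 = 114 − 9.3·a*, so a* = (114 − 74)/9.3 ≈ 4.3011.
High-quality type's separating payoff: 114 − 5.4 × a* = 114 − 5.4 × (114 − 74)/9.3 = 114 − 216/9.3 ≈ 90.774.
Pooling payoff: 0.24 × 114 + 0.76 × 74 = 83.6.
Difference: 90.774 − 83.6 = 7.174, i.e. 7.2 to one decimal place.
The high-quality type prefers to separate.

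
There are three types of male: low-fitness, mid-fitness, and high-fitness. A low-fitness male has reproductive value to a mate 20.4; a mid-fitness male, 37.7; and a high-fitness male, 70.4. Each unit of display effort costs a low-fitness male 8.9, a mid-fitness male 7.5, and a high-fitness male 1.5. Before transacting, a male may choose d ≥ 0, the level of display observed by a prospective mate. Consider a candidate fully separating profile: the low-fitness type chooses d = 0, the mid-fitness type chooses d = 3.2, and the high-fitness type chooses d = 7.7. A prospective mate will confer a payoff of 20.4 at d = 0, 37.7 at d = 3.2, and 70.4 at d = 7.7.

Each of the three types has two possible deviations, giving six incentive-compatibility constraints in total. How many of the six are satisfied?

Low-fitness (own payoff 20.4): to d=3.2 gives 37.7 − 8.9×3.2 = 9.22 → no gain ✓; to d=7.7 gives 70.4 − 8.9×7.7 = 1.87 → no gain ✓.
Mid-fitness (own payoff 37.7 − 7.5×3.2 = 13.7): to d=0 gives 20.4 → profitable ✗; to d=7.7 gives 70.4 − 7.5×7.7 = 12.65 → no gain ✓.
High-fitness (own payoff 70.4 − 1.5×7.7 = 58.85): to d=0 gives 20.4 → no gain ✓; to d=3.2 gives 37.7 − 1.5×3.2 = 32.9 → no gain ✓.
5 of the 6 constraints hold; not an equilibrium.

5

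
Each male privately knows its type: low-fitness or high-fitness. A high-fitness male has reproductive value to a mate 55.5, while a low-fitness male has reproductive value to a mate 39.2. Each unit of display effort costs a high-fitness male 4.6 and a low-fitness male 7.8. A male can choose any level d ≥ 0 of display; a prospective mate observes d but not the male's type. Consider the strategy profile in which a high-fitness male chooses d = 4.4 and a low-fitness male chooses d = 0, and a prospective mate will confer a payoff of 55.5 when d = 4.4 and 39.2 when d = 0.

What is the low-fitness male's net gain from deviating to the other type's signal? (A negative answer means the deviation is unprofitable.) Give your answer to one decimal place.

Playing d = 0 the low-fitness male receives 39.2.
Deviating to d = 4.4 brings payment 55.5 at cost 7.8 × 4.4 = 34.32, netting 21.18.
Gain from deviating: 21.18 − 39.2 = -18.02, i.e. -18.0 to one decimal place.
The gain is negative, so the low-fitness type's incentive-compatibility constraint is satisfied.

-18.0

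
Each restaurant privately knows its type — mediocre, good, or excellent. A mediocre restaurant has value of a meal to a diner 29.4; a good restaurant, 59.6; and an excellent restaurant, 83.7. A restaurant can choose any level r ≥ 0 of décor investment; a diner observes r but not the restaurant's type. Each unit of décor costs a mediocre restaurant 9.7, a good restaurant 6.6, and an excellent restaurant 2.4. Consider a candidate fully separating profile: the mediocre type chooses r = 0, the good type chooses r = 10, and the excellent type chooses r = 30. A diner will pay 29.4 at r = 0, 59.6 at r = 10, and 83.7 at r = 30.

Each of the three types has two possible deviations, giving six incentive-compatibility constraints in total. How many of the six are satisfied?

Good (own payoff 59.6 − 6.6×10 = -6.4): to r=0 gives 29.4 → profitable ✗; to r=30 gives 83.7 − 6.6×30 = -114.3 → no gain ✓.
Mediocre (own payoff 29.4): to r=10 gives 59.6 − 9.7×10 = -37.4 → no gain ✓; to r=30 gives 83.7 − 9.7×30 = -207.3 → no gain ✓.
Excellent (own payoff 83.7 − 2.4×30 = 11.7): to r=0 gives 29.4 → profitable ✗; to r=10 gives 59.6 − 2.4×10 = 35.6 → profitable ✗.
3 of the 6 constraints hold; not an equilibrium.

3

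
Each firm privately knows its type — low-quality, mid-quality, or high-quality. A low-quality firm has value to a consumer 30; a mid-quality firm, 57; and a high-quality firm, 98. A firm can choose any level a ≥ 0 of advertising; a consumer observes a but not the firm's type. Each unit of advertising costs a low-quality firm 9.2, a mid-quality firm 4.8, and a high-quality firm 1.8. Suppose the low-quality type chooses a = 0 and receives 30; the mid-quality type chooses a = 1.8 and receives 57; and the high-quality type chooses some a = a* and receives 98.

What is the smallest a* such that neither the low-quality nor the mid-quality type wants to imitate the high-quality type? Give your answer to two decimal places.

10.34

Low-quality type (on-path payoff 30) won't mimic when 30 ≥ 98 − 9.2·a*, i.e. a* ≥ 7.39.
Mid-quality type (on-path payoff 57 − 4.8×1.8 = 48.36) won't mimic when 48.36 ≥ 98 − 4.8·a*, i.e. a* ≥ 10.34.
Both must hold, so a* = max(7.39, 10.34) = 10.34. The mid-quality type's constraint binds.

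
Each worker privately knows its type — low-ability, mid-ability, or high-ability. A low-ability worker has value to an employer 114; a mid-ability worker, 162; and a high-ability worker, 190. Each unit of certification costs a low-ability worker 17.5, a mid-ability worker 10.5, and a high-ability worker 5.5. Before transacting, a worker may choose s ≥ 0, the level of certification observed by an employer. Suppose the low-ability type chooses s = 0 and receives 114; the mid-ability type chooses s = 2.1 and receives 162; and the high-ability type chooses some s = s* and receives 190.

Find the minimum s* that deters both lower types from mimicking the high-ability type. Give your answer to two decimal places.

4.77

Low-ability type (on-path payoff 114) won't mimic when 114 ≥ 190 − 17.5·s*, i.e. s* ≥ 4.34.
Mid-ability type (on-path payoff 162 − 10.5×2.1 = 139.95) won't mimic when 139.95 ≥ 190 − 10.5·s*, i.e. s* ≥ 4.77.
Both must hold, so s* = max(4.34, 4.77) = 4.77. The mid-ability type's constraint binds.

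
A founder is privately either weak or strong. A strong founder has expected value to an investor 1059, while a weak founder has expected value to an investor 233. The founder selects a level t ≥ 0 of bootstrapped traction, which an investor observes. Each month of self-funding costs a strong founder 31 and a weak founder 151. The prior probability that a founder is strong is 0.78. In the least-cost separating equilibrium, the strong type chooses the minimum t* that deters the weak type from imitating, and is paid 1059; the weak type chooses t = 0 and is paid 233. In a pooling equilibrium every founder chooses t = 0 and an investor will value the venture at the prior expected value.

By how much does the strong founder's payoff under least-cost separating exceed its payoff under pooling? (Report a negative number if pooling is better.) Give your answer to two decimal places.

Least-cost separating signal: t* solves 233 = 1059 − 151·t*, so t* = (1059 − 233)/151 ≈ 5.4702.
Strong type's separating payoff: 1059 − 31 × t* = 1059 − 31 × (1059 − 233)/151 = 1059 − 25606/151 ≈ 889.4238.
Pooling payoff: 0.78 × 1059 + 0.22 × 233 = 877.28.
Difference: 889.4238 − 877.28 = 12.1438, i.e. 12.14 to two decimal places.
The strong type prefers to separate.

12.14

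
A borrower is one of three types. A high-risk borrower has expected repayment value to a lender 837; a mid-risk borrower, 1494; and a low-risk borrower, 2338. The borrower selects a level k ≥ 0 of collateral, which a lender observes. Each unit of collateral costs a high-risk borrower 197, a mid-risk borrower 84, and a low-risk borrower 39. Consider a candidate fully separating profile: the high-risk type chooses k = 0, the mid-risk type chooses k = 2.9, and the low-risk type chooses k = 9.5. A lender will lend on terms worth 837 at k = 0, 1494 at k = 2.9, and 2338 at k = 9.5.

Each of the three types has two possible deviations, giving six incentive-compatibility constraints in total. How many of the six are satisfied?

4

Mid-risk (own payoff 1494 − 84×2.9 = 1250.4): to k=0 gives 837 → no gain ✓; to k=9.5 gives 2338 − 84×9.5 = 1540 → profitable ✗.
High-risk (own payoff 837): to k=2.9 gives 1494 − 197×2.9 = 922.7 → profitable ✗; to k=9.5 gives 2338 − 197×9.5 = 466.5 → no gain ✓.
Low-risk (own payoff 2338 − 39×9.5 = 1967.5): to k=0 gives 837 → no gain ✓; to k=2.9 gives 1494 − 39×2.9 = 1380.9 → no gain ✓.
4 of the 6 constraints hold; not an equilibrium.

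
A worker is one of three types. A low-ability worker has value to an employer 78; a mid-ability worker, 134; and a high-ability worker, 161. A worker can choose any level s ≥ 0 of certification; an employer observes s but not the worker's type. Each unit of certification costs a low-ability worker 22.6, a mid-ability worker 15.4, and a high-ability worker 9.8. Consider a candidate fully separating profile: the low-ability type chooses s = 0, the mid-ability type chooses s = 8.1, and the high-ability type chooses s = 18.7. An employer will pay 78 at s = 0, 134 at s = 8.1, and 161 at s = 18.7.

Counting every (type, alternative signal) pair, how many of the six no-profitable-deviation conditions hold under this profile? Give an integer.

3

High-ability (own payoff 161 − 9.8×18.7 = -22.26): to s=0 gives 78 → profitable ✗; to s=8.1 gives 134 − 9.8×8.1 = 54.62 → profitable ✗.
Mid-ability (own payoff 134 − 15.4×8.1 = 9.26): to s=0 gives 78 → profitable ✗; to s=18.7 gives 161 − 15.4×18.7 = -126.98 → no gain ✓.
Low-ability (own payoff 78): to s=8.1 gives 134 − 22.6×8.1 = -49.06 → no gain ✓; to s=18.7 gives 161 − 22.6×18.7 = -261.62 → no gain ✓.
3 of the 6 constraints hold; not an equilibrium.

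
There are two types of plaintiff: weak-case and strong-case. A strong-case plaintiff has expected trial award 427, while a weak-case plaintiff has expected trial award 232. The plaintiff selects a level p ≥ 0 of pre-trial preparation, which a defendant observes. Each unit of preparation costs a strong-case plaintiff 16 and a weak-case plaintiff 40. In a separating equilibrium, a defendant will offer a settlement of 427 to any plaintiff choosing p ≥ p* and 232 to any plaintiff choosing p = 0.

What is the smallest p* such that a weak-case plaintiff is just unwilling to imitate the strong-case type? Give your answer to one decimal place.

A weak-case plaintiff choosing p = 0 receives 232.
Imitating at p* instead would pay 427 at cost 40·p*, netting 427 − 40·p*.
Indifference: 232 = 427 − 40·p*, so p* = (427 − 232) / 40 ≈ 4.9.
This is the weak-case type's binding incentive-compatibility constraint; any p ≥ 4.9 sustains separation on that side.

4.9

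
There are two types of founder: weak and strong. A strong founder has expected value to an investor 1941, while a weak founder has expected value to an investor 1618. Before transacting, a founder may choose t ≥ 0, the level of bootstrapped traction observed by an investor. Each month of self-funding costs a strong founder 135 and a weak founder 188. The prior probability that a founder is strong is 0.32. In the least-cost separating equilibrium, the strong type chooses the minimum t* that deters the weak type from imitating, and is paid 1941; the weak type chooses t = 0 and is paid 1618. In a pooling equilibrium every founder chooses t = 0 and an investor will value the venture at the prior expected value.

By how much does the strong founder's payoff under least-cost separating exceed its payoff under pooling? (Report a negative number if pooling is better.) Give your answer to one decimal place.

-12.3

Least-cost separating signal: t* solves 1618 = 1941 − 188·t*, so t* = (1941 − 1618)/188 ≈ 1.7181.
Strong type's separating payoff: 1941 − 135 × t* = 1941 − 135 × (1941 − 1618)/188 = 1941 − 43605/188 ≈ 1709.059.
Pooling payoff: 0.32 × 1941 + 0.68 × 1618 = 1721.36.
Difference: 1709.059 − 1721.36 = -12.301, i.e. -12.3 to one decimal place.
The strong type would prefer the pooling outcome.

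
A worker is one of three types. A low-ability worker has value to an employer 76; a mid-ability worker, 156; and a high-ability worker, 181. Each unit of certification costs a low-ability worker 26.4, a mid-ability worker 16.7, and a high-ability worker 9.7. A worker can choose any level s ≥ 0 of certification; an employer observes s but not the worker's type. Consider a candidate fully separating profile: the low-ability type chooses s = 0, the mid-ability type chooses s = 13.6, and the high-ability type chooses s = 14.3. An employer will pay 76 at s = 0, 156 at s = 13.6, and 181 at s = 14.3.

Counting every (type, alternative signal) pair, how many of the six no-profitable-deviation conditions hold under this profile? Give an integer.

High-ability (own payoff 181 − 9.7×14.3 = 42.29): to s=0 gives 76 → profitable ✗; to s=13.6 gives 156 − 9.7×13.6 = 24.08 → no gain ✓.
Mid-ability (own payoff 156 − 16.7×13.6 = -71.12): to s=0 gives 76 → profitable ✗; to s=14.3 gives 181 − 16.7×14.3 = -57.81 → profitable ✗.
Low-ability (own payoff 76): to s=13.6 gives 156 − 26.4×13.6 = -203.04 → no gain ✓; to s=14.3 gives 181 − 26.4×14.3 = -196.52 → no gain ✓.
3 of the 6 constraints hold; not an equilibrium.

3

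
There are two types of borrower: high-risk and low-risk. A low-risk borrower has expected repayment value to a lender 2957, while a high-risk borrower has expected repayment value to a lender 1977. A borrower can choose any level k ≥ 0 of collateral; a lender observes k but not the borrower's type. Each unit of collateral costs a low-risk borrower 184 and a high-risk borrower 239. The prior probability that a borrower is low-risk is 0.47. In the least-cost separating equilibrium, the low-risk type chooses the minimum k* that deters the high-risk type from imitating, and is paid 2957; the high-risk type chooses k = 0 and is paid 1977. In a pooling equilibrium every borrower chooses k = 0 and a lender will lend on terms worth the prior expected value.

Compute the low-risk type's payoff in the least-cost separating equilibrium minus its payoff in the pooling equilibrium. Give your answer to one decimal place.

-235.1

Least-cost separating signal: k* solves 1977 = 2957 − 239·k*, so k* = (2957 − 1977)/239 ≈ 4.1004.
Low-risk type's separating payoff: 2957 − 184 × k* = 2957 − 184 × (2957 − 1977)/239 = 2957 − 180320/239 ≈ 2202.523.
Pooling payoff: 0.47 × 2957 + 0.53 × 1977 = 2437.6.
Difference: 2202.523 − 2437.6 = -235.077, i.e. -235.1 to one decimal place.
The low-risk type would prefer the pooling outcome.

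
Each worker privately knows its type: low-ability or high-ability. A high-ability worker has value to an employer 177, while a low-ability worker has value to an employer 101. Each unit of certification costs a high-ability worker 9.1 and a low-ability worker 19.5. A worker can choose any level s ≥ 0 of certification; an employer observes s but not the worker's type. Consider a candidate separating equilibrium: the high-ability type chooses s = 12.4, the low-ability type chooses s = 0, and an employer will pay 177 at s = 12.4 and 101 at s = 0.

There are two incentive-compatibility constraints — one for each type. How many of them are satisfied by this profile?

1

Low-ability type: stay at 0 → 101; mimic → 177 − 19.5 × 12.4 = -64.8. IC holds (101 ≥ -64.8).
High-ability type: signal → 177 − 9.1 × 12.4 = 64.16; deviate to 0 → 101. IC fails (64.16 < 101).
1 of 2 constraints hold, so this profile is not an equilibrium.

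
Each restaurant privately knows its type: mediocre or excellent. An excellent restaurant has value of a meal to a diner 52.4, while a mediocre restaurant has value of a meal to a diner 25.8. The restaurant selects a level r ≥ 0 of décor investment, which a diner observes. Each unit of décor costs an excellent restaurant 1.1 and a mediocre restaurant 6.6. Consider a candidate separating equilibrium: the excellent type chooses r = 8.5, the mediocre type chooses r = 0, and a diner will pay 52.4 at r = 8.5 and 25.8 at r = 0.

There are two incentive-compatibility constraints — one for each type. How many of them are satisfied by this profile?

2

Mediocre type: stay at 0 → 25.8; mimic → 52.4 − 6.6 × 8.5 = -3.7. IC holds (25.8 ≥ -3.7).
Excellent type: signal → 52.4 − 1.1 × 8.5 = 43.05; deviate to 0 → 25.8. IC holds (43.05 ≥ 25.8).
2 of 2 constraints hold, so this is a separating equilibrium.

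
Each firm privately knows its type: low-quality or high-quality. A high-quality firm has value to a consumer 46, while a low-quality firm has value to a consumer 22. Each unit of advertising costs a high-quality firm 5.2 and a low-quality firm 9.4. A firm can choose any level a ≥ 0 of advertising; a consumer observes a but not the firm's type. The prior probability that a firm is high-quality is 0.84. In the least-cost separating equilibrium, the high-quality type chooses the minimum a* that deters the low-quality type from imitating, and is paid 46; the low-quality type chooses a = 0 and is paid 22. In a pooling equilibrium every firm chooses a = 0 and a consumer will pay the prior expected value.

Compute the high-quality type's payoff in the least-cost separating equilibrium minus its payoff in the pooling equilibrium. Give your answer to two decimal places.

-9.44

Least-cost separating signal: a* solves 22 = 46 − 9.4·a*, so a* = (46 − 22)/9.4 ≈ 2.5532.
High-quality type's separating payoff: 46 − 5.2 × a* = 46 − 5.2 × (46 − 22)/9.4 = 46 − 124.8/9.4 ≈ 32.7234.
Pooling payoff: 0.84 × 46 + 0.16 × 22 = 42.16.
Difference: 32.7234 − 42.16 = -9.4366, i.e. -9.44 to two decimal places.
The high-quality type would prefer the pooling outcome.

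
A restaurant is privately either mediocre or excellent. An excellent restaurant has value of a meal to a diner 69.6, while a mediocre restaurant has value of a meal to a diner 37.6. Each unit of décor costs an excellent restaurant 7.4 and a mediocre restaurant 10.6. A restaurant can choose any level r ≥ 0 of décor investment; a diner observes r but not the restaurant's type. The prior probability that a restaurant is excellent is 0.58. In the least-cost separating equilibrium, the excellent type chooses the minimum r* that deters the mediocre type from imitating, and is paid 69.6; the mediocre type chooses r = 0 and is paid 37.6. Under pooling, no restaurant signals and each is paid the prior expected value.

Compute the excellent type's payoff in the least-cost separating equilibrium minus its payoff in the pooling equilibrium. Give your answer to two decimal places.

Least-cost separating signal: r* solves 37.6 = 69.6 − 10.6·r*, so r* = (69.6 − 37.6)/10.6 ≈ 3.0189.
Excellent type's separating payoff: 69.6 − 7.4 × r* = 69.6 − 7.4 × (69.6 − 37.6)/10.6 = 69.6 − 236.8/10.6 ≈ 47.2604.
Pooling payoff: 0.58 × 69.6 + 0.42 × 37.6 = 56.16.
Difference: 47.2604 − 56.16 = -8.8996, i.e. -8.90 to two decimal places.
The excellent type would prefer the pooling outcome.

-8.90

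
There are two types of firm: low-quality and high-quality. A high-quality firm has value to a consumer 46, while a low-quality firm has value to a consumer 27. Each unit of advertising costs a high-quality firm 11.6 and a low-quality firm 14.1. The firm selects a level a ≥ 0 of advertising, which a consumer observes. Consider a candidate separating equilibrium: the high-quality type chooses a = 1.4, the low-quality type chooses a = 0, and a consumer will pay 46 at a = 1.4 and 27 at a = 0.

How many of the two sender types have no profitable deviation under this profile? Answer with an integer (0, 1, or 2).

2

Low-quality type: stay at 0 → 27; mimic → 46 − 14.1 × 1.4 = 26.26. IC holds (27 ≥ 26.26).
High-quality type: signal → 46 − 11.6 × 1.4 = 29.76; deviate to 0 → 27. IC holds (29.76 ≥ 27).
2 of 2 constraints hold, so this is a separating equilibrium.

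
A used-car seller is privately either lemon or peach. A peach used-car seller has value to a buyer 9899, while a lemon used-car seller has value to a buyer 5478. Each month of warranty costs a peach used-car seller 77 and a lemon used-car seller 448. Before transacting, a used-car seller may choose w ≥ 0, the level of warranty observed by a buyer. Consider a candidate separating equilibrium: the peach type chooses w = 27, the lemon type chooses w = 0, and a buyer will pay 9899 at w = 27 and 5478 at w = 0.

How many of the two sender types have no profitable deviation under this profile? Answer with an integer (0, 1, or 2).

2

Peach type: signal → 9899 − 77 × 27 = 7820; deviate to 0 → 5478. IC holds (7820 ≥ 5478).
Lemon type: stay at 0 → 5478; mimic → 9899 − 448 × 27 = -2197. IC holds (5478 ≥ -2197).
2 of 2 constraints hold, so this is a separating equilibrium.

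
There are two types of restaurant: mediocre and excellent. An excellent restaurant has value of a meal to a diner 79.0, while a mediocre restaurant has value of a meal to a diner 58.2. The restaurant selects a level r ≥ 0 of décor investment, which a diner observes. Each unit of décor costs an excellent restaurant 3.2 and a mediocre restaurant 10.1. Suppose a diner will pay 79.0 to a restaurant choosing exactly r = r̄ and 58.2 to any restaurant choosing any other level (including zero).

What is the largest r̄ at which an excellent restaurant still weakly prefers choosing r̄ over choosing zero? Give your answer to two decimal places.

Choosing r̄ yields the excellent type 79.0 − 3.2·r̄; choosing zero yields 58.2.
The excellent type is indifferent at 79.0 − 3.2·r̄ = 58.2, i.e. r̄ = (79.0 − 58.2) / 3.2 = 6.50.
For any r̄ above 6.50 the excellent type would rather pool at zero, so separation collapses.

6.50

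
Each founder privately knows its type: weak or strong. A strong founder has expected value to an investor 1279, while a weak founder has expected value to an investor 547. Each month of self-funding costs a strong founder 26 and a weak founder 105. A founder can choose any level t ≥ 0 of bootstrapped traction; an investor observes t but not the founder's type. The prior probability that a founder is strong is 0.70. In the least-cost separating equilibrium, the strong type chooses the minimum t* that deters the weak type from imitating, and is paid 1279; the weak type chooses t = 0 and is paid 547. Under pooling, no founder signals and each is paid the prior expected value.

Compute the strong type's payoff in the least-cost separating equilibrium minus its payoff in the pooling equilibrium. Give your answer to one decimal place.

Least-cost separating signal: t* solves 547 = 1279 − 105·t*, so t* = (1279 − 547)/105 ≈ 6.9714.
Strong type's separating payoff: 1279 − 26 × t* = 1279 − 26 × (1279 − 547)/105 = 1279 − 19032/105 ≈ 1097.743.
Pooling payoff: 0.70 × 1279 + 0.30 × 547 = 1059.4.
Difference: 1097.743 − 1059.4 = 38.343, i.e. 38.3 to one decimal place.
The strong type prefers to separate.

38.3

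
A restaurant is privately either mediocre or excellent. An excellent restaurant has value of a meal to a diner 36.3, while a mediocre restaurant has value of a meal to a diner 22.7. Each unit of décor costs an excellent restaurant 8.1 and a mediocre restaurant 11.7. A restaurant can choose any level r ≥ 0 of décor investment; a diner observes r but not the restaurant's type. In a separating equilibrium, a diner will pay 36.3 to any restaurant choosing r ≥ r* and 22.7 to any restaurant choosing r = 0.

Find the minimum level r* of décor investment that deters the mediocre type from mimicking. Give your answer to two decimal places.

1.16

A mediocre restaurant choosing r = 0 receives 22.7.
Imitating at r* instead would pay 36.3 at cost 11.7·r*, netting 36.3 − 11.7·r*.
Indifference: 22.7 = 36.3 − 11.7·r*, so r* = (36.3 − 22.7) / 11.7 ≈ 1.16.
At r* the mediocre type's incentive constraint just binds; the excellent type strictly prefers r* since its per-unit cost is lower.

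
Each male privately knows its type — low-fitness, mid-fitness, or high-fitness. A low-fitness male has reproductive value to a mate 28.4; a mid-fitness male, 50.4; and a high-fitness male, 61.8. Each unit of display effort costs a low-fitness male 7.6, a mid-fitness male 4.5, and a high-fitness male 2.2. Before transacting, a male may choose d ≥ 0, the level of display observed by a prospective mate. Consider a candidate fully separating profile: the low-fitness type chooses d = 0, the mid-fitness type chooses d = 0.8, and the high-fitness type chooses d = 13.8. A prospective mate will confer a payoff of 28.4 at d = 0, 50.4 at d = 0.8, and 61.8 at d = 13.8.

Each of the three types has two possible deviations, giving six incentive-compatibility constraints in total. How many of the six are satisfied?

4

Low-fitness (own payoff 28.4): to d=0.8 gives 50.4 − 7.6×0.8 = 44.32 → profitable ✗; to d=13.8 gives 61.8 − 7.6×13.8 = -43.08 → no gain ✓.
Mid-fitness (own payoff 50.4 − 4.5×0.8 = 46.8): to d=0 gives 28.4 → no gain ✓; to d=13.8 gives 61.8 − 4.5×13.8 = -0.3 → no gain ✓.
High-fitness (own payoff 61.8 − 2.2×13.8 = 31.44): to d=0 gives 28.4 → no gain ✓; to d=0.8 gives 50.4 − 2.2×0.8 = 48.64 → profitable ✗.
4 of the 6 constraints hold; not an equilibrium.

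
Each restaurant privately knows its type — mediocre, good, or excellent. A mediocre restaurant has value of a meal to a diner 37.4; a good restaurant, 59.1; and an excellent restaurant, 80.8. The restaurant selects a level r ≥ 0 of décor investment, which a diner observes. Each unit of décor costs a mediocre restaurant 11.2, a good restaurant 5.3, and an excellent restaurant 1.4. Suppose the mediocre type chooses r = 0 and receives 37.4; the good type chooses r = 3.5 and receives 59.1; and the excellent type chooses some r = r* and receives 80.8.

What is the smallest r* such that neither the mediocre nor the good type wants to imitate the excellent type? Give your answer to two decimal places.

Mediocre type (on-path payoff 37.4) won't mimic when 37.4 ≥ 80.8 − 11.2·r*, i.e. r* ≥ 3.88.
Good type (on-path payoff 59.1 − 5.3×3.5 = 40.55) won't mimic when 40.55 ≥ 80.8 − 5.3·r*, i.e. r* ≥ 7.59.
Both must hold, so r* = max(3.88, 7.59) = 7.59. The good type's constraint binds.

7.59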